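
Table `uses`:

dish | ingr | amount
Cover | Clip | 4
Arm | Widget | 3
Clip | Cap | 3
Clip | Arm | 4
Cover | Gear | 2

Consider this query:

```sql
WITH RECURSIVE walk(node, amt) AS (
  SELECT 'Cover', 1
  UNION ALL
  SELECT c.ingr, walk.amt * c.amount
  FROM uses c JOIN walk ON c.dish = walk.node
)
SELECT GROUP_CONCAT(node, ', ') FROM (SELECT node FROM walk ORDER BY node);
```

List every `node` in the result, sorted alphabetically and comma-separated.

Arm, Cap, Clip, Cover, Gear, Widget

Base: (Cover, amt=1).
Iteration 1: components of {Cover} -> Clip = 1*4 = 4, Gear = 1*2 = 2.
Iteration 2: components of {Clip,Gear} -> Arm = 4*4 = 16, Cap = 4*3 = 12.
Iteration 3: components of {Arm,Cap} -> Widget = 16*3 = 48.
Iteration 4: no further components; recursion stops.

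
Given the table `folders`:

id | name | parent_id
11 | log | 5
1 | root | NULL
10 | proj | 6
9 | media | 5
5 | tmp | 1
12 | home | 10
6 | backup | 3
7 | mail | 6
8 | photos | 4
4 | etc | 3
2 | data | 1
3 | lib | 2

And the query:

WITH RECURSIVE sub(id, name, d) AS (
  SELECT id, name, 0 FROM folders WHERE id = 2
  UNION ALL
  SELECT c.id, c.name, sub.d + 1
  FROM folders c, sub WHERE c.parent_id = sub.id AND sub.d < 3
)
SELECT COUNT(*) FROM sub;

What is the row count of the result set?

7

Base: id=2 (data) at d 0.
Iteration 1: rows with parent_id in {2} -> lib (id 3, d 1).
Iteration 2: rows with parent_id in {3} -> etc (id 4, d 2), backup (id 6, d 2).
Iteration 3: rows with parent_id in {4,6} -> mail (id 7, d 3), photos (id 8, d 3), proj (id 10, d 3).
Iteration 4: d < 3 fails for all current rows; recursion stops.
Total rows emitted: 7.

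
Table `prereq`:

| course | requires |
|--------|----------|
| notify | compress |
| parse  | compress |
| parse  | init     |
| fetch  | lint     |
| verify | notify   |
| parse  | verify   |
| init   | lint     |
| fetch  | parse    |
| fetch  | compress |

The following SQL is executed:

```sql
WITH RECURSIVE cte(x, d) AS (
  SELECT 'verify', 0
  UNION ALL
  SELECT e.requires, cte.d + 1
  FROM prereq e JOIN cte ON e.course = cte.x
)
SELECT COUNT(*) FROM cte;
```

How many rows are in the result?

Base: (verify, d=0).
Iteration 1: edges from {verify} -> (notify, d=1).
Iteration 2: edges from {notify} -> (compress, d=2).
Iteration 3: no outgoing edges from {compress}; recursion stops.
Total rows emitted: 3.

3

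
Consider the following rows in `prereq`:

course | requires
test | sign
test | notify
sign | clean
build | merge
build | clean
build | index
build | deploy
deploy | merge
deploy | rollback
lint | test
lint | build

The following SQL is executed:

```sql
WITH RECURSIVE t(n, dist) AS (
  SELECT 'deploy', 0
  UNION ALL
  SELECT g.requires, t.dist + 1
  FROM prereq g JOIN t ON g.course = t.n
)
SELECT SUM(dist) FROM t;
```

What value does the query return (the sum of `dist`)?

2

Base: (deploy, dist=0).
Iteration 1: edges from {deploy} -> (merge, dist=1), (rollback, dist=1).
Iteration 2: no outgoing edges from {merge,rollback}; recursion stops.
SUM(dist) = 0 + 1 + 1 = 2.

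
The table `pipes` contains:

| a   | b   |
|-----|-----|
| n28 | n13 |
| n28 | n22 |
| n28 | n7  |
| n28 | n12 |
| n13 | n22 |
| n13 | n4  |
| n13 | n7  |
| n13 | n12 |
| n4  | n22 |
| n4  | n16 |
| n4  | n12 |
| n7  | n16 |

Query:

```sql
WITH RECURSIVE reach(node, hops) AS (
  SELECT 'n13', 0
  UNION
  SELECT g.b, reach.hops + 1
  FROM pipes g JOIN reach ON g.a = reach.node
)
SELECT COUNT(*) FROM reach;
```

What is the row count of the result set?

8

Base: (n13, hops=0).
Iteration 1: edges from {n13} -> (n12, hops=1), (n22, hops=1), (n4, hops=1), (n7, hops=1).
Iteration 2: edges from {n12,n22,n4,n7} -> (n12, hops=2), (n16, hops=2), (n22, hops=2). [UNION drops 1 duplicate row(s)]
Iteration 3: no outgoing edges from {n12,n16,n22}; recursion stops.
Total rows emitted: 8.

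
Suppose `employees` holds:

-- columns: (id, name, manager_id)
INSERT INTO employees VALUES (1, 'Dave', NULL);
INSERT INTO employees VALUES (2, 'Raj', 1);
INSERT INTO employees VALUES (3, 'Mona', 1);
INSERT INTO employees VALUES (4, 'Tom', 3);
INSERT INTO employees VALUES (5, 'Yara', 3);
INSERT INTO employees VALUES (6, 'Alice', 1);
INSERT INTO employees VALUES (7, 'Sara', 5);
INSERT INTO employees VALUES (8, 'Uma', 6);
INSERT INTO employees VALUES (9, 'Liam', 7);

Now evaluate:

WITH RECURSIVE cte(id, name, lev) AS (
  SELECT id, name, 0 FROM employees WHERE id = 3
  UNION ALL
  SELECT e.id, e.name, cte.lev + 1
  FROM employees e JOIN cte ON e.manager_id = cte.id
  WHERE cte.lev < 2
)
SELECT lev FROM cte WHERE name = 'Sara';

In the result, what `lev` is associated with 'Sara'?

2

Base: id=3 (Mona) at lev 0.
Iteration 1: rows with manager_id in {3} -> Tom (id 4, lev 1), Yara (id 5, lev 1).
Iteration 2: rows with manager_id in {4,5} -> Sara (id 7, lev 2).
Iteration 3: lev < 2 fails for all current rows; recursion stops.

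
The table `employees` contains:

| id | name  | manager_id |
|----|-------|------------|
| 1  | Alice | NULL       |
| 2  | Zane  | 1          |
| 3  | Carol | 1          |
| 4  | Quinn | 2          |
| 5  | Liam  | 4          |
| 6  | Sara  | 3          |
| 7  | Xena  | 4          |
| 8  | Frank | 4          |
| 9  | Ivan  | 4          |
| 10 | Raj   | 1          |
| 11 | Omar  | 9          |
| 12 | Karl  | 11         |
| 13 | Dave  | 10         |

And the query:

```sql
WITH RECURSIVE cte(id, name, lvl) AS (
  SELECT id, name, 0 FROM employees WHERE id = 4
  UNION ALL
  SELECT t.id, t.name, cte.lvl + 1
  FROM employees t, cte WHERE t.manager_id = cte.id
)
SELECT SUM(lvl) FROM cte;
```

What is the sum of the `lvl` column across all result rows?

Base: id=4 (Quinn) at lvl 0.
Iteration 1: rows with manager_id in {4} -> Liam (id 5, lvl 1), Xena (id 7, lvl 1), Frank (id 8, lvl 1), Ivan (id 9, lvl 1).
Iteration 2: rows with manager_id in {5,7,8,9} -> Omar (id 11, lvl 2).
Iteration 3: rows with manager_id in {11} -> Karl (id 12, lvl 3).
Iteration 4: no rows with manager_id in {12}; recursion stops.
SUM(lvl) = 0 + 1 + 1 + 1 + 1 + 2 + 3 = 9.

9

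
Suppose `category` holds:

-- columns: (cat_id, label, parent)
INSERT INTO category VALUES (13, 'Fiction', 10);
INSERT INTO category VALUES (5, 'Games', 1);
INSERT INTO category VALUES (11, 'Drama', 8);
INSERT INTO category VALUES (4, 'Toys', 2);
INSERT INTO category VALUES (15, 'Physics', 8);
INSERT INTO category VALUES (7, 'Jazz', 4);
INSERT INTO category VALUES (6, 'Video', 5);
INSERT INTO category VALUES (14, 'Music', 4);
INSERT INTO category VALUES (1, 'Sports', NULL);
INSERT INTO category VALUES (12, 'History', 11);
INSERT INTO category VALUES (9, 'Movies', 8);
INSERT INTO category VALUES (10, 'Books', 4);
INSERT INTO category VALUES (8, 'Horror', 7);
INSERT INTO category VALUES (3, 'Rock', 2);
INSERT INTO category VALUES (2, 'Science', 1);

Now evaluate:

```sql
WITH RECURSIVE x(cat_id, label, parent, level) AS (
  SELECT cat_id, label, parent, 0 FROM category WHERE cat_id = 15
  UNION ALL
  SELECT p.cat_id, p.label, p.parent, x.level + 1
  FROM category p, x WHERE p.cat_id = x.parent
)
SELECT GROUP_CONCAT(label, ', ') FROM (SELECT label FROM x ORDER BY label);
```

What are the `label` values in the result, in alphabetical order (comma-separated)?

Base: cat_id=15 (Physics), parent=8, level 0.
Iteration 1: join on cat_id=8 -> Horror (id 8, parent=7, level 1).
Iteration 2: join on cat_id=7 -> Jazz (id 7, parent=4, level 2).
Iteration 3: join on cat_id=4 -> Toys (id 4, parent=2, level 3).
Iteration 4: join on cat_id=2 -> Science (id 2, parent=1, level 4).
Iteration 5: join on cat_id=1 -> Sports (id 1, parent=NULL, level 5).
Iteration 6: parent is NULL; no match; recursion stops.

Horror, Jazz, Physics, Science, Sports, Toys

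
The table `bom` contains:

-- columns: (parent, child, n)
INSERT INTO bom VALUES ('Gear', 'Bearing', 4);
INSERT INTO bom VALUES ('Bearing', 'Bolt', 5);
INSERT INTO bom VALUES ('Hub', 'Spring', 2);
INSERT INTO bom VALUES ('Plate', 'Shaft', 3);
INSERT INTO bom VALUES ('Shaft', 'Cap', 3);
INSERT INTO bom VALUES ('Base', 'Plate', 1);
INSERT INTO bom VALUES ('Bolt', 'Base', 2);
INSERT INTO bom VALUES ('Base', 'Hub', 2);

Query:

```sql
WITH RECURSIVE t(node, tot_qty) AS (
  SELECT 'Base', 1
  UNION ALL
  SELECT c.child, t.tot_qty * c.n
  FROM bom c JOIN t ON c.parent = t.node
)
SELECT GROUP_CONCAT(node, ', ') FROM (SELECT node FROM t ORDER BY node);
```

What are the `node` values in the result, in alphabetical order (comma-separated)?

Base, Cap, Hub, Plate, Shaft, Spring

Base: (Base, tot_qty=1).
Iteration 1: components of {Base} -> Hub = 1*2 = 2, Plate = 1*1 = 1.
Iteration 2: components of {Hub,Plate} -> Shaft = 1*3 = 3, Spring = 2*2 = 4.
Iteration 3: components of {Shaft,Spring} -> Cap = 3*3 = 9.
Iteration 4: no further components; recursion stops.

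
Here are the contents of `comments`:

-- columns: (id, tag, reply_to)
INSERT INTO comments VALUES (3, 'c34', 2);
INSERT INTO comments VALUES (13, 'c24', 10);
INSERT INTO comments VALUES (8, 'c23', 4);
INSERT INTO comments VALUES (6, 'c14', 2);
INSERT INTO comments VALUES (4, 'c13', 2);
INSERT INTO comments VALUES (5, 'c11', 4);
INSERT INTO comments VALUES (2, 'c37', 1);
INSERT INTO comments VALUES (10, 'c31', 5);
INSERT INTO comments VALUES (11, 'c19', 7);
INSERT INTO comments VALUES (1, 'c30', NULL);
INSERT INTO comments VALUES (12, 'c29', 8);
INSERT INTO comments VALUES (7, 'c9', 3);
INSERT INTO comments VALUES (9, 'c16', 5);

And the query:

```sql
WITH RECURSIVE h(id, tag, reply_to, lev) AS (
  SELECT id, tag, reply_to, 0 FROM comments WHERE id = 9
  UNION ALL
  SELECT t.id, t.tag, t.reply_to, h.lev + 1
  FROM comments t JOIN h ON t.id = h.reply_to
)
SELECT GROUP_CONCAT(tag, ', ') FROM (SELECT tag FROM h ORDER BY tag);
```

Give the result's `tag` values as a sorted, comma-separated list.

Base: id=9 (c16), reply_to=5, lev 0.
Iteration 1: join on id=5 -> c11 (id 5, reply_to=4, lev 1).
Iteration 2: join on id=4 -> c13 (id 4, reply_to=2, lev 2).
Iteration 3: join on id=2 -> c37 (id 2, reply_to=1, lev 3).
Iteration 4: join on id=1 -> c30 (id 1, reply_to=NULL, lev 4).
Iteration 5: reply_to is NULL; no match; recursion stops.

c11, c13, c16, c30, c37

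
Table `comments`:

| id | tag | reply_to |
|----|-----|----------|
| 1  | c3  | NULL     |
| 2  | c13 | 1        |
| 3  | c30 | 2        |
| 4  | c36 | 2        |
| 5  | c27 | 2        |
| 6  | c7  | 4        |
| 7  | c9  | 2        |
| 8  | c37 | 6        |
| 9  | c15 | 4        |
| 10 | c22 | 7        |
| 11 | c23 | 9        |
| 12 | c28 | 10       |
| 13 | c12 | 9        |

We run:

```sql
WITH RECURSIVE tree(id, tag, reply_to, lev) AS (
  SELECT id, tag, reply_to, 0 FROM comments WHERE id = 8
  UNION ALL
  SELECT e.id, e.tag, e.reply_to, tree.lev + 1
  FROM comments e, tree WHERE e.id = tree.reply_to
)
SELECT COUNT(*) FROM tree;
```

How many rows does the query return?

Base: id=8 (c37), reply_to=6, lev 0.
Iteration 1: join on id=6 -> c7 (id 6, reply_to=4, lev 1).
Iteration 2: join on id=4 -> c36 (id 4, reply_to=2, lev 2).
Iteration 3: join on id=2 -> c13 (id 2, reply_to=1, lev 3).
Iteration 4: join on id=1 -> c3 (id 1, reply_to=NULL, lev 4).
Iteration 5: reply_to is NULL; no match; recursion stops.
Total rows emitted: 5.

5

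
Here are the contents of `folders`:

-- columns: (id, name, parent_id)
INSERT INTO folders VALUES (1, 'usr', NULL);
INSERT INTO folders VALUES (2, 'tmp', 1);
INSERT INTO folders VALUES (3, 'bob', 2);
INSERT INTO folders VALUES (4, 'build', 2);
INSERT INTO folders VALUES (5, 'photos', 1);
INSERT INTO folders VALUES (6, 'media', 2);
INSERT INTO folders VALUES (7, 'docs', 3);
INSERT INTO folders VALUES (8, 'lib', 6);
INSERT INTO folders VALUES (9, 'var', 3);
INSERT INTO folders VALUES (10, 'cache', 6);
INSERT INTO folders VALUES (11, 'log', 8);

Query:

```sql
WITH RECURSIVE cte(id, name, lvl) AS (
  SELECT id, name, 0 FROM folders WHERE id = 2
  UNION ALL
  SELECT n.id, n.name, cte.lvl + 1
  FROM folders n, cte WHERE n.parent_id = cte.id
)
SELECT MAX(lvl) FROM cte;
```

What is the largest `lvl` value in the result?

Base: id=2 (tmp) at lvl 0.
Iteration 1: rows with parent_id in {2} -> bob (id 3, lvl 1), build (id 4, lvl 1), media (id 6, lvl 1).
Iteration 2: rows with parent_id in {3,4,6} -> docs (id 7, lvl 2), lib (id 8, lvl 2), var (id 9, lvl 2), cache (id 10, lvl 2).
Iteration 3: rows with parent_id in {7,8,9,10} -> log (id 11, lvl 3).
Iteration 4: no rows with parent_id in {11}; recursion stops.
lvl values: 0, 1, 1, 1, 2, 2, 2, 2, 3; the maximum is 3.

3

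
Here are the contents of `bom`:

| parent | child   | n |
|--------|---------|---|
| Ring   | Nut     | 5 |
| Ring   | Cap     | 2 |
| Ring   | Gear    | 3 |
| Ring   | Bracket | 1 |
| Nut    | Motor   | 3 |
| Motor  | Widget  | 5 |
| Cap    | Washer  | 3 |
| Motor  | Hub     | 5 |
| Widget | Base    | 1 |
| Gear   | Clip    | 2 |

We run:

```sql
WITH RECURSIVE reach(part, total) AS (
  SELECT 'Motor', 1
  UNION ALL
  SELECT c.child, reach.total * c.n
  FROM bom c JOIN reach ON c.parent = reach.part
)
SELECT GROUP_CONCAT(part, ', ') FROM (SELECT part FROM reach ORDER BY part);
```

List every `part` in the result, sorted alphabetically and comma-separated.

Base, Hub, Motor, Widget

Base: (Motor, total=1).
Iteration 1: components of {Motor} -> Hub = 1*5 = 5, Widget = 1*5 = 5.
Iteration 2: components of {Hub,Widget} -> Base = 5*1 = 5.
Iteration 3: no further components; recursion stops.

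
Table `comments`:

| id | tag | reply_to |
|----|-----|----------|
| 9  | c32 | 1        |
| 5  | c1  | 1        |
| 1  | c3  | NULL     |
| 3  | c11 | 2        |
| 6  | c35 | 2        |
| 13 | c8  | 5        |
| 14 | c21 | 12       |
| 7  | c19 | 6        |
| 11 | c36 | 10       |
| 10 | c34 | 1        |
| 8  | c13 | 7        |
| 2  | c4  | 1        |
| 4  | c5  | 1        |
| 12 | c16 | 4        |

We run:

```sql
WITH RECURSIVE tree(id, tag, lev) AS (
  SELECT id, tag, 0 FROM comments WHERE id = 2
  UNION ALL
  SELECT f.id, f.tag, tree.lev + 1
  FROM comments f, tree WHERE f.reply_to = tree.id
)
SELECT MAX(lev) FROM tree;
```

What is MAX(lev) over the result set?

3

Base: id=2 (c4) at lev 0.
Iteration 1: rows with reply_to in {2} -> c11 (id 3, lev 1), c35 (id 6, lev 1).
Iteration 2: rows with reply_to in {3,6} -> c19 (id 7, lev 2).
Iteration 3: rows with reply_to in {7} -> c13 (id 8, lev 3).
Iteration 4: no rows with reply_to in {8}; recursion stops.
lev values: 0, 1, 1, 2, 3; the maximum is 3.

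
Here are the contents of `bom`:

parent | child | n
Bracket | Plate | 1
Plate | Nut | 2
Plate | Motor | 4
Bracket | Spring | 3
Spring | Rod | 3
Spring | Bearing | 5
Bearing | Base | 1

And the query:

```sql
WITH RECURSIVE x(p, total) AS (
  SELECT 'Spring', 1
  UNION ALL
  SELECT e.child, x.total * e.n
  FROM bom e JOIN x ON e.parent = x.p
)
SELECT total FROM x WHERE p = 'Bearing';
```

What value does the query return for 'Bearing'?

5

Base: (Spring, total=1).
Iteration 1: components of {Spring} -> Bearing = 1*5 = 5, Rod = 1*3 = 3.
Iteration 2: components of {Bearing,Rod} -> Base = 5*1 = 5.
Iteration 3: no further components; recursion stops.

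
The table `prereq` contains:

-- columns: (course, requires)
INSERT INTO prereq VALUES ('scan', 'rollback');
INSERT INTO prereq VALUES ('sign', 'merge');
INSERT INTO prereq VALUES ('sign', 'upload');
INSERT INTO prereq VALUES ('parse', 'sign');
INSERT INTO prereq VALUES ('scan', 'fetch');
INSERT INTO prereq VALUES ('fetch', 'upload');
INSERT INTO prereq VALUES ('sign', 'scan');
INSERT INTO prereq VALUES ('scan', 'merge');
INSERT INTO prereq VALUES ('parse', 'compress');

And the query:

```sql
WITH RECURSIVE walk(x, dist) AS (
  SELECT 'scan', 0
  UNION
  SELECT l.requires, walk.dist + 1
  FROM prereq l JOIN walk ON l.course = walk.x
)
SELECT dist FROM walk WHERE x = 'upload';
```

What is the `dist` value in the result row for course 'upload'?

Base: (scan, dist=0).
Iteration 1: edges from {scan} -> (fetch, dist=1), (merge, dist=1), (rollback, dist=1).
Iteration 2: edges from {fetch,merge,rollback} -> (upload, dist=2).
Iteration 3: no outgoing edges from {upload}; recursion stops.

2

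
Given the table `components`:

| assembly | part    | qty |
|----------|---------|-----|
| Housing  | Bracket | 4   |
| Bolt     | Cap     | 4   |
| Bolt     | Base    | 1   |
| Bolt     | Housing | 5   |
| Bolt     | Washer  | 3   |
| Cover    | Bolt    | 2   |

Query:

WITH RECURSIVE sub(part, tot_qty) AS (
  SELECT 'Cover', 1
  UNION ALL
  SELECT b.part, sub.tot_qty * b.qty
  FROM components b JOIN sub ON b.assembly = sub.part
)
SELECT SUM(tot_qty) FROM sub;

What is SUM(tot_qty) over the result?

Base: (Cover, tot_qty=1).
Iteration 1: components of {Cover} -> Bolt = 1*2 = 2.
Iteration 2: components of {Bolt} -> Base = 2*1 = 2, Cap = 2*4 = 8, Housing = 2*5 = 10, Washer = 2*3 = 6.
Iteration 3: components of {Base,Cap,Housing,Washer} -> Bracket = 10*4 = 40.
Iteration 4: no further components; recursion stops.
SUM(tot_qty) = 1 + 2 + 10 + 2 + 8 + 6 + 40 = 69.

69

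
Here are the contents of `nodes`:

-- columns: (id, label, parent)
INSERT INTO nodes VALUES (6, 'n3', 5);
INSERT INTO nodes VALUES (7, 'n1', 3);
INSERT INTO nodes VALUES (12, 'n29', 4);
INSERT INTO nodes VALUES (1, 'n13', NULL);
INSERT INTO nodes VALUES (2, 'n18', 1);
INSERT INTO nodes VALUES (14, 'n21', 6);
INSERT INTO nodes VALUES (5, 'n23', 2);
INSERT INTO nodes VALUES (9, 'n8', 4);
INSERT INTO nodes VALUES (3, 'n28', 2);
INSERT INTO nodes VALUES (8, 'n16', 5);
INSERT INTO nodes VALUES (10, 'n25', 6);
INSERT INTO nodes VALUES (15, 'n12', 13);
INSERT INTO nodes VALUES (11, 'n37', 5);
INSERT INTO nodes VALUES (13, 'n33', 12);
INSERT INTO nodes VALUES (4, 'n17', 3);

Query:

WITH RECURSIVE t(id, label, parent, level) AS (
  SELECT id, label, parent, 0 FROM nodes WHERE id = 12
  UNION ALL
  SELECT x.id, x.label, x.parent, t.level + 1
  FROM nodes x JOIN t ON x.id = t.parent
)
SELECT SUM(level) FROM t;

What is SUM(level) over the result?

10

Base: id=12 (n29), parent=4, level 0.
Iteration 1: join on id=4 -> n17 (id 4, parent=3, level 1).
Iteration 2: join on id=3 -> n28 (id 3, parent=2, level 2).
Iteration 3: join on id=2 -> n18 (id 2, parent=1, level 3).
Iteration 4: join on id=1 -> n13 (id 1, parent=NULL, level 4).
Iteration 5: parent is NULL; no match; recursion stops.
SUM(level) = 0 + 1 + 2 + 3 + 4 = 10.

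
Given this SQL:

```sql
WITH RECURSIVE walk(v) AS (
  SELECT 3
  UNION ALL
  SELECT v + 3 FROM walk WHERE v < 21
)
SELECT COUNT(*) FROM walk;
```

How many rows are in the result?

Base: v=3.
Iteration 1: 3 < 21 holds -> v = 3 + 3 = 6.
Iteration 2: 6 < 21 holds -> v = 6 + 3 = 9.
Iteration 3: 9 < 21 holds -> v = 9 + 3 = 12.
Iteration 4: 12 < 21 holds -> v = 12 + 3 = 15.
Iteration 5: 15 < 21 holds -> v = 15 + 3 = 18.
Iteration 6: 18 < 21 holds -> v = 18 + 3 = 21.
Iteration 7: 21 < 21 fails; recursion stops.
Total rows emitted: 7.

7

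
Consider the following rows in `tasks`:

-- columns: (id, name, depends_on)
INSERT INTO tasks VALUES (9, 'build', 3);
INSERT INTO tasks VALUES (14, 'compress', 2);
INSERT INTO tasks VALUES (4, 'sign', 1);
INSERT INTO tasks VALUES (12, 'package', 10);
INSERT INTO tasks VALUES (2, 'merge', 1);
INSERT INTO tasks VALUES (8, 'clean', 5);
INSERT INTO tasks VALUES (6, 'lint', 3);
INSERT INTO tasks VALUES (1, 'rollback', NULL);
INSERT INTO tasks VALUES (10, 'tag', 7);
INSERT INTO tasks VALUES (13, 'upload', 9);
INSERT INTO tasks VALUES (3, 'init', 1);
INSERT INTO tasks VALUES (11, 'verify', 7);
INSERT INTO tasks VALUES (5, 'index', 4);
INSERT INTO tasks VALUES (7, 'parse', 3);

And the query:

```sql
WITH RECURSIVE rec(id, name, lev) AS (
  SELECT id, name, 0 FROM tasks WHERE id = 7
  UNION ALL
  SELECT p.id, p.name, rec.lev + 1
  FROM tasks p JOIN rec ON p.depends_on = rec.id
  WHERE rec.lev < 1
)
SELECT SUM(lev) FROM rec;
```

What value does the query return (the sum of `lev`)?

2

Base: id=7 (parse) at lev 0.
Iteration 1: rows with depends_on in {7} -> tag (id 10, lev 1), verify (id 11, lev 1).
Iteration 2: lev < 1 fails for all current rows; recursion stops.
SUM(lev) = 0 + 1 + 1 = 2.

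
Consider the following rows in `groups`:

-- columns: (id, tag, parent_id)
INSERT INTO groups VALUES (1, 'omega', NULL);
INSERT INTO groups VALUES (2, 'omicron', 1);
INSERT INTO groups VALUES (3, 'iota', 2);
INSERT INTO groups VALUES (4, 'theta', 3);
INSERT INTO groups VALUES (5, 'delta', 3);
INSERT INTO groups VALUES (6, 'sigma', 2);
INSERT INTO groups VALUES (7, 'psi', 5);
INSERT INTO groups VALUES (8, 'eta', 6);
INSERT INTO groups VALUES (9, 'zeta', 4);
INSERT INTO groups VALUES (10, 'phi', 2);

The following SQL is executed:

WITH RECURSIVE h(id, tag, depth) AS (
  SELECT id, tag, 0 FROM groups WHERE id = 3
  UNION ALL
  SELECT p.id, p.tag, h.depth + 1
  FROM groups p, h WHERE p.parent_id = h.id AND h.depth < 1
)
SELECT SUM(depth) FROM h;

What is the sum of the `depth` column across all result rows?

Base: id=3 (iota) at depth 0.
Iteration 1: rows with parent_id in {3} -> theta (id 4, depth 1), delta (id 5, depth 1).
Iteration 2: depth < 1 fails for all current rows; recursion stops.
SUM(depth) = 0 + 1 + 1 = 2.

2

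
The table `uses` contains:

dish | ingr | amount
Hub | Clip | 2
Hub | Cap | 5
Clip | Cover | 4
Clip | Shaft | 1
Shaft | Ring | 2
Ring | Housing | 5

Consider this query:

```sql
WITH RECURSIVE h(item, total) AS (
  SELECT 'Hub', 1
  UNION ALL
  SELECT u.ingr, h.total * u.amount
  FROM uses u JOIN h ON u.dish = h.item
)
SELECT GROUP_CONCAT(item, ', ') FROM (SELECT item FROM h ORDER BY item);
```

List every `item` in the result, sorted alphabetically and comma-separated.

Base: (Hub, total=1).
Iteration 1: components of {Hub} -> Cap = 1*5 = 5, Clip = 1*2 = 2.
Iteration 2: components of {Cap,Clip} -> Cover = 2*4 = 8, Shaft = 2*1 = 2.
Iteration 3: components of {Cover,Shaft} -> Ring = 2*2 = 4.
Iteration 4: components of {Ring} -> Housing = 4*5 = 20.
Iteration 5: no further components; recursion stops.

Cap, Clip, Cover, Housing, Hub, Ring, Shaft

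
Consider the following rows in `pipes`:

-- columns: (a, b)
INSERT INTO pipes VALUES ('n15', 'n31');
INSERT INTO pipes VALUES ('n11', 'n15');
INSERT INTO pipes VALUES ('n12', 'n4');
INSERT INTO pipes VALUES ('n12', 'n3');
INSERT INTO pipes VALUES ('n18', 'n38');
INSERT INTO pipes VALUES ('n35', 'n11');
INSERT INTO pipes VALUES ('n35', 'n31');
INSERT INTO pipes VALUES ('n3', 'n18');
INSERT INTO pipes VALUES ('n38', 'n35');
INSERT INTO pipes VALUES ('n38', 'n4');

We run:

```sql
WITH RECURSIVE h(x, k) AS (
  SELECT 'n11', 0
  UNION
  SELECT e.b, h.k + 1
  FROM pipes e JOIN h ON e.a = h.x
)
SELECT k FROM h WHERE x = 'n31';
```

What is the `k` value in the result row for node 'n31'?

Base: (n11, k=0).
Iteration 1: edges from {n11} -> (n15, k=1).
Iteration 2: edges from {n15} -> (n31, k=2).
Iteration 3: no outgoing edges from {n31}; recursion stops.

2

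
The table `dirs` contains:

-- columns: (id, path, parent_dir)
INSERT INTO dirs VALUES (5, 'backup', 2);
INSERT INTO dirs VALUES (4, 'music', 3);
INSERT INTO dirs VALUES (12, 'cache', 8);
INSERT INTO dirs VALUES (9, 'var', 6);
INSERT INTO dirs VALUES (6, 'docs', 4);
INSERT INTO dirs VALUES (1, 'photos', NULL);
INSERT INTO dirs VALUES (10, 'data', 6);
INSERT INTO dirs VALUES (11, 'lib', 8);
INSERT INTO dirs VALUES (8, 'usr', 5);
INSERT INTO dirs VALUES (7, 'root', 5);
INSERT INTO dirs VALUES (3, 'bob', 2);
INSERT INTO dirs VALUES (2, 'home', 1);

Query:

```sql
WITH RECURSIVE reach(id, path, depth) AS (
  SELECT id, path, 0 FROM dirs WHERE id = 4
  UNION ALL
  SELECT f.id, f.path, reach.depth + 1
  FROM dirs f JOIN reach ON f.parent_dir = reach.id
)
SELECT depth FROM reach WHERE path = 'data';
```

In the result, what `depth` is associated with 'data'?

Base: id=4 (music) at depth 0.
Iteration 1: rows with parent_dir in {4} -> docs (id 6, depth 1).
Iteration 2: rows with parent_dir in {6} -> var (id 9, depth 2), data (id 10, depth 2).
Iteration 3: no rows with parent_dir in {9,10}; recursion stops.

2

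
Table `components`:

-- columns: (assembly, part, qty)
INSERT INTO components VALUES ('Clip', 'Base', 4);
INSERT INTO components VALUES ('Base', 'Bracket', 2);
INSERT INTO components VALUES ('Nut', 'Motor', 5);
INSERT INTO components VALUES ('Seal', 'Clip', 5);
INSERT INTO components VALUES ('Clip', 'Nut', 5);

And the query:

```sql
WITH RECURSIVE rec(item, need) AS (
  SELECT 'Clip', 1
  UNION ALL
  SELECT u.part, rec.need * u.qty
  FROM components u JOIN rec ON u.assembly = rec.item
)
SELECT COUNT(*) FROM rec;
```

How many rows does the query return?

Base: (Clip, need=1).
Iteration 1: components of {Clip} -> Base = 1*4 = 4, Nut = 1*5 = 5.
Iteration 2: components of {Base,Nut} -> Bracket = 4*2 = 8, Motor = 5*5 = 25.
Iteration 3: no further components; recursion stops.
Total rows emitted: 5.

5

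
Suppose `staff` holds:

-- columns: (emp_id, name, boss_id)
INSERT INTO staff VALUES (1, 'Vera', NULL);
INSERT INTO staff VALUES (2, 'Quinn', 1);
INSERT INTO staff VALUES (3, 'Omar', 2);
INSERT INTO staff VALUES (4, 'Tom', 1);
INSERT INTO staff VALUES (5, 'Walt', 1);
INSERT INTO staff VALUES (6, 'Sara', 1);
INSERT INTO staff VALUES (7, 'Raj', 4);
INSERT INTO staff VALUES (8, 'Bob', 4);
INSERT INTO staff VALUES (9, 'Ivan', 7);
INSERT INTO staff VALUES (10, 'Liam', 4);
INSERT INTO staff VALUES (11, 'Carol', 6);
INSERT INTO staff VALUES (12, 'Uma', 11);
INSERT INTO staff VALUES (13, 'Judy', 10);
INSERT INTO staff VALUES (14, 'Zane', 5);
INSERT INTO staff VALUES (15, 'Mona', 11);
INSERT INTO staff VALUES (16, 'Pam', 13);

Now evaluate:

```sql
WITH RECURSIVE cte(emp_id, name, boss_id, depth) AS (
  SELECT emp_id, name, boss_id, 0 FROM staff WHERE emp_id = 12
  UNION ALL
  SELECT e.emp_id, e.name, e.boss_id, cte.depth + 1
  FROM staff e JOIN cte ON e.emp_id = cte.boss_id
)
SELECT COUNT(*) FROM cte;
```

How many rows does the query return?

4

Base: emp_id=12 (Uma), boss_id=11, depth 0.
Iteration 1: join on emp_id=11 -> Carol (id 11, boss_id=6, depth 1).
Iteration 2: join on emp_id=6 -> Sara (id 6, boss_id=1, depth 2).
Iteration 3: join on emp_id=1 -> Vera (id 1, boss_id=NULL, depth 3).
Iteration 4: boss_id is NULL; no match; recursion stops.
Total rows emitted: 4.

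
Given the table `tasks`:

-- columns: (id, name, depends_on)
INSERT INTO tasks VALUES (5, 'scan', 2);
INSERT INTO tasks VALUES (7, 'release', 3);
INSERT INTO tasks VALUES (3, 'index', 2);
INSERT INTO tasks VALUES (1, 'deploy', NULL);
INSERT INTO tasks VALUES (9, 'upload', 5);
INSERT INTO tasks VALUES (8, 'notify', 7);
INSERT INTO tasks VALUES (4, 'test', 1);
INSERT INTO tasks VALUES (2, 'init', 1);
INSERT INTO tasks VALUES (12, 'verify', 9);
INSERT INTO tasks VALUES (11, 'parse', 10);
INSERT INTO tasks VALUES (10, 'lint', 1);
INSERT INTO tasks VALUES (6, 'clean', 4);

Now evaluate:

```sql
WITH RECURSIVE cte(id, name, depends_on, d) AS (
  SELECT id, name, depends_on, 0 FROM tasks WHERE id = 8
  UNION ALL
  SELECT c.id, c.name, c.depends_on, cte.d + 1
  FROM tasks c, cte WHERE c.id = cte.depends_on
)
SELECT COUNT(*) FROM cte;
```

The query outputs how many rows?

5

Base: id=8 (notify), depends_on=7, d 0.
Iteration 1: join on id=7 -> release (id 7, depends_on=3, d 1).
Iteration 2: join on id=3 -> index (id 3, depends_on=2, d 2).
Iteration 3: join on id=2 -> init (id 2, depends_on=1, d 3).
Iteration 4: join on id=1 -> deploy (id 1, depends_on=NULL, d 4).
Iteration 5: depends_on is NULL; no match; recursion stops.
Total rows emitted: 5.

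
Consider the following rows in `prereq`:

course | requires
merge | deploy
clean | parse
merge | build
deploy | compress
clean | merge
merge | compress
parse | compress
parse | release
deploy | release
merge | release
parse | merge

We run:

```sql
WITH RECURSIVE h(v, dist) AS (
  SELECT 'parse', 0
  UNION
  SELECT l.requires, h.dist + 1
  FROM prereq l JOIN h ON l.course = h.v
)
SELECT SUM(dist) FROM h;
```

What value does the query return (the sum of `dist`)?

17

Base: (parse, dist=0).
Iteration 1: edges from {parse} -> (compress, dist=1), (merge, dist=1), (release, dist=1).
Iteration 2: edges from {compress,merge,release} -> (build, dist=2), (compress, dist=2), (deploy, dist=2), (release, dist=2).
Iteration 3: edges from {build,compress,deploy,release} -> (compress, dist=3), (release, dist=3).
Iteration 4: no outgoing edges from {compress,release}; recursion stops.
SUM(dist) = 0 + 1 + 1 + 1 + 2 + 2 + 2 + 2 + 3 + 3 = 17.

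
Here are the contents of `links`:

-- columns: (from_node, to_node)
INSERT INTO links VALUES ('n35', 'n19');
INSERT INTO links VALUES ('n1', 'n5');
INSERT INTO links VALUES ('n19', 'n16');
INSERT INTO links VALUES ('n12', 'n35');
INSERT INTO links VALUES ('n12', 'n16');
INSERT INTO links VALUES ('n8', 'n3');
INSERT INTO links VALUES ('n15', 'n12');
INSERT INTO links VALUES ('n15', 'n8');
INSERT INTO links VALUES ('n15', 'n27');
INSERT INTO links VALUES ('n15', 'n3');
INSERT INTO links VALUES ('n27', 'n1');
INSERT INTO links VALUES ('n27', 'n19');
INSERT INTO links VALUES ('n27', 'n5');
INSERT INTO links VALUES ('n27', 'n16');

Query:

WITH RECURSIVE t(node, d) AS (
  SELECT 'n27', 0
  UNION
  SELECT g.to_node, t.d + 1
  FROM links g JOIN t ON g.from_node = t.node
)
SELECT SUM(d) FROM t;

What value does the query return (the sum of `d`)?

Base: (n27, d=0).
Iteration 1: edges from {n27} -> (n1, d=1), (n16, d=1), (n19, d=1), (n5, d=1).
Iteration 2: edges from {n1,n16,n19,n5} -> (n16, d=2), (n5, d=2).
Iteration 3: no outgoing edges from {n16,n5}; recursion stops.
SUM(d) = 0 + 1 + 1 + 1 + 1 + 2 + 2 = 8.

8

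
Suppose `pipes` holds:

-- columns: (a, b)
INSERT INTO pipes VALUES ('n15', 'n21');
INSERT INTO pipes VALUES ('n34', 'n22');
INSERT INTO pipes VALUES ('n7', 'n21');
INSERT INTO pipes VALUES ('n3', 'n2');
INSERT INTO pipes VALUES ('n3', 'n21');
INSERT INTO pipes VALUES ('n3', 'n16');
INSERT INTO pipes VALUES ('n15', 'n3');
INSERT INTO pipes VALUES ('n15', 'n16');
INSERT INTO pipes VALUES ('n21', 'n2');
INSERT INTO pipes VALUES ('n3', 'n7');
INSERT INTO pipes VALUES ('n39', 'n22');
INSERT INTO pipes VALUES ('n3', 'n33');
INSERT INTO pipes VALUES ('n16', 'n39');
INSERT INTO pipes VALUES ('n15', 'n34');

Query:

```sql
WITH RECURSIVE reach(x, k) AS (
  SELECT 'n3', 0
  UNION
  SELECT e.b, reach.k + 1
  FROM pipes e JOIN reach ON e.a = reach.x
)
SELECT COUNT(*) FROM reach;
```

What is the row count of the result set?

Base: (n3, k=0).
Iteration 1: edges from {n3} -> (n16, k=1), (n2, k=1), (n21, k=1), (n33, k=1), (n7, k=1).
Iteration 2: edges from {n16,n2,n21,n33,n7} -> (n2, k=2), (n21, k=2), (n39, k=2).
Iteration 3: edges from {n2,n21,n39} -> (n2, k=3), (n22, k=3).
Iteration 4: no outgoing edges from {n2,n22}; recursion stops.
Total rows emitted: 11.

11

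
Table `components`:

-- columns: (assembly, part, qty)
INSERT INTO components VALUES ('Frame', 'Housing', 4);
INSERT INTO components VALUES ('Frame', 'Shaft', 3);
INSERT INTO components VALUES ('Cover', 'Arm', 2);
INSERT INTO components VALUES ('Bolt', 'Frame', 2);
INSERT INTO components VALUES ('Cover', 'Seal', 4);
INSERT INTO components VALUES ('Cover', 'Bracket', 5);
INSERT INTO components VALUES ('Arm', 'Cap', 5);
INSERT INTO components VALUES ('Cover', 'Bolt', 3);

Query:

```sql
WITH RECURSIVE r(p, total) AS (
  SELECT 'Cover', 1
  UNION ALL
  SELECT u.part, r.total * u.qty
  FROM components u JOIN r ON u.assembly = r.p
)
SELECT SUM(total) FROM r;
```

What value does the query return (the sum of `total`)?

Base: (Cover, total=1).
Iteration 1: components of {Cover} -> Arm = 1*2 = 2, Bolt = 1*3 = 3, Bracket = 1*5 = 5, Seal = 1*4 = 4.
Iteration 2: components of {Arm,Bolt,Bracket,Seal} -> Cap = 2*5 = 10, Frame = 3*2 = 6.
Iteration 3: components of {Cap,Frame} -> Housing = 6*4 = 24, Shaft = 6*3 = 18.
Iteration 4: no further components; recursion stops.
SUM(total) = 1 + 3 + 2 + 4 + 5 + 6 + 10 + 24 + 18 = 73.

73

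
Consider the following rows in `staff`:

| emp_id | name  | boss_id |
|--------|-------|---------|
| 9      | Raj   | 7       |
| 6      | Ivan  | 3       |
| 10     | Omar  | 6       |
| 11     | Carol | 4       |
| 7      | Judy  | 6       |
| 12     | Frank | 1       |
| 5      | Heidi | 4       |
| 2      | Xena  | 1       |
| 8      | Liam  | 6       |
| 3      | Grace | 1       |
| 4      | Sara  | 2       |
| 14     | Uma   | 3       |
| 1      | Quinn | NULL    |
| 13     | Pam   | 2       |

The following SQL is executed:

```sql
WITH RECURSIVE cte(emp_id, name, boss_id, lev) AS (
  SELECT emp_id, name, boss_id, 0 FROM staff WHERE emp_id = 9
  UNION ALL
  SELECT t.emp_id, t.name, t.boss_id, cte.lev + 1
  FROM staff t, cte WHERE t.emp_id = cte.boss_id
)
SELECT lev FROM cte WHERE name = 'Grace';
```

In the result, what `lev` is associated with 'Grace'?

Base: emp_id=9 (Raj), boss_id=7, lev 0.
Iteration 1: join on emp_id=7 -> Judy (id 7, boss_id=6, lev 1).
Iteration 2: join on emp_id=6 -> Ivan (id 6, boss_id=3, lev 2).
Iteration 3: join on emp_id=3 -> Grace (id 3, boss_id=1, lev 3).
Iteration 4: join on emp_id=1 -> Quinn (id 1, boss_id=NULL, lev 4).
Iteration 5: boss_id is NULL; no match; recursion stops.

3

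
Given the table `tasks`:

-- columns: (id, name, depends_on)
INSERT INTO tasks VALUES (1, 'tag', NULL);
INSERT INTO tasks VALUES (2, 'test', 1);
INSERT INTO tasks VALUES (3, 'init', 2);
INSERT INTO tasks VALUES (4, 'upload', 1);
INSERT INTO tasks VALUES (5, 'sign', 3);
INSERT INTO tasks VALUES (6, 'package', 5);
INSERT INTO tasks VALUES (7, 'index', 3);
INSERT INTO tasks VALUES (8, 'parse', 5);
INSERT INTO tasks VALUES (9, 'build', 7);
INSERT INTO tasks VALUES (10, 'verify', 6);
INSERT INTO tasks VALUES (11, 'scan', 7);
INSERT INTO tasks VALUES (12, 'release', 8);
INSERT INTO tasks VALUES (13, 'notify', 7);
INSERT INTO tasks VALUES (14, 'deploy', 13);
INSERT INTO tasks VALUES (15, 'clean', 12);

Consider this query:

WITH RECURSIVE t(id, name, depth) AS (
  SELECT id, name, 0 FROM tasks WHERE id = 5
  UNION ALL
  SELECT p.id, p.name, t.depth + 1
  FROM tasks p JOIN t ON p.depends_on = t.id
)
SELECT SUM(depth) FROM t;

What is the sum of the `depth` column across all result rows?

9

Base: id=5 (sign) at depth 0.
Iteration 1: rows with depends_on in {5} -> package (id 6, depth 1), parse (id 8, depth 1).
Iteration 2: rows with depends_on in {6,8} -> verify (id 10, depth 2), release (id 12, depth 2).
Iteration 3: rows with depends_on in {10,12} -> clean (id 15, depth 3).
Iteration 4: no rows with depends_on in {15}; recursion stops.
SUM(depth) = 0 + 1 + 1 + 2 + 2 + 3 = 9.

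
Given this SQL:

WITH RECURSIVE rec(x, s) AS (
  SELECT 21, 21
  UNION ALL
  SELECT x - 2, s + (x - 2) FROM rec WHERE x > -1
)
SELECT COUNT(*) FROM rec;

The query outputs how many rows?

Base: x=21, s=21.
Iteration 1: 21 > -1 holds -> x = 21 - 2 = 19, s = 21 + 19 = 40.
Iteration 2: 19 > -1 holds -> x = 19 - 2 = 17, s = 40 + 17 = 57.
Iteration 3: 17 > -1 holds -> x = 17 - 2 = 15, s = 57 + 15 = 72.
Iteration 4: 15 > -1 holds -> x = 15 - 2 = 13, s = 72 + 13 = 85.
Iteration 5: 13 > -1 holds -> x = 13 - 2 = 11, s = 85 + 11 = 96.
Iteration 6: 11 > -1 holds -> x = 11 - 2 = 9, s = 96 + 9 = 105.
Iteration 7: 9 > -1 holds -> x = 9 - 2 = 7, s = 105 + 7 = 112.
Iteration 8: 7 > -1 holds -> x = 7 - 2 = 5, s = 112 + 5 = 117.
Iteration 9: 5 > -1 holds -> x = 5 - 2 = 3, s = 117 + 3 = 120.
Iteration 10: 3 > -1 holds -> x = 3 - 2 = 1, s = 120 + 1 = 121.
Iteration 11: 1 > -1 holds -> x = 1 - 2 = -1, s = 121 + -1 = 120.
Iteration 12: -1 > -1 fails; recursion stops.
Total rows emitted: 12.

12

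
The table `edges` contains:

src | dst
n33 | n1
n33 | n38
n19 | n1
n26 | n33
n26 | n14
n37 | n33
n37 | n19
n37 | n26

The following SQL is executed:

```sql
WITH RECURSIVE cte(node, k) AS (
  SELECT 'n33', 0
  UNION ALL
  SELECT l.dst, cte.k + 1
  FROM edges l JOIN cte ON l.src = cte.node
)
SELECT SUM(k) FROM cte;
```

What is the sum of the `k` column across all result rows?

Base: (n33, k=0).
Iteration 1: edges from {n33} -> (n1, k=1), (n38, k=1).
Iteration 2: no outgoing edges from {n1,n38}; recursion stops.
SUM(k) = 0 + 1 + 1 = 2.

2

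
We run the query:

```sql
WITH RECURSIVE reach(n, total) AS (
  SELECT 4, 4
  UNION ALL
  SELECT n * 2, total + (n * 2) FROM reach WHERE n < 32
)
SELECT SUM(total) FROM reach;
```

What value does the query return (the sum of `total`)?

Base: n=4, total=4.
Iteration 1: 4 < 32 holds -> n = 4 * 2 = 8, total = 4 + 8 = 12.
Iteration 2: 8 < 32 holds -> n = 8 * 2 = 16, total = 12 + 16 = 28.
Iteration 3: 16 < 32 holds -> n = 16 * 2 = 32, total = 28 + 32 = 60.
Iteration 4: 32 < 32 fails; recursion stops.
SUM(total) = 4 + 12 + 28 + 60 = 104.

104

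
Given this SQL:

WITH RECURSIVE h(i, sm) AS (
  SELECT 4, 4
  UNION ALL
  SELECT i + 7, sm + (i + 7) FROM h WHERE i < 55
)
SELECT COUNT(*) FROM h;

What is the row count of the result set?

9

Base: i=4, sm=4.
Iteration 1: 4 < 55 holds -> i = 4 + 7 = 11, sm = 4 + 11 = 15.
Iteration 2: 11 < 55 holds -> i = 11 + 7 = 18, sm = 15 + 18 = 33.
Iteration 3: 18 < 55 holds -> i = 18 + 7 = 25, sm = 33 + 25 = 58.
Iteration 4: 25 < 55 holds -> i = 25 + 7 = 32, sm = 58 + 32 = 90.
Iteration 5: 32 < 55 holds -> i = 32 + 7 = 39, sm = 90 + 39 = 129.
Iteration 6: 39 < 55 holds -> i = 39 + 7 = 46, sm = 129 + 46 = 175.
Iteration 7: 46 < 55 holds -> i = 46 + 7 = 53, sm = 175 + 53 = 228.
Iteration 8: 53 < 55 holds -> i = 53 + 7 = 60, sm = 228 + 60 = 288.
Iteration 9: 60 < 55 fails; recursion stops.
Total rows emitted: 9.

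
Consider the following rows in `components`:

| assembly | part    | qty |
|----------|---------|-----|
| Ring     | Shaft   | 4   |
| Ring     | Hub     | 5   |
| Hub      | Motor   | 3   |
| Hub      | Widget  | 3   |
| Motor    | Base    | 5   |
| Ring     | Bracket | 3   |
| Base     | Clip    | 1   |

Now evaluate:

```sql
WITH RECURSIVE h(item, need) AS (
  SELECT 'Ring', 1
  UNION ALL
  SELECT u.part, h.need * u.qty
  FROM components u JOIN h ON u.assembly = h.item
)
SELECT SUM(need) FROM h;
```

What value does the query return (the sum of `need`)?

193

Base: (Ring, need=1).
Iteration 1: components of {Ring} -> Bracket = 1*3 = 3, Hub = 1*5 = 5, Shaft = 1*4 = 4.
Iteration 2: components of {Bracket,Hub,Shaft} -> Motor = 5*3 = 15, Widget = 5*3 = 15.
Iteration 3: components of {Motor,Widget} -> Base = 15*5 = 75.
Iteration 4: components of {Base} -> Clip = 75*1 = 75.
Iteration 5: no further components; recursion stops.
SUM(need) = 1 + 4 + 5 + 3 + 15 + 15 + 75 + 75 = 193.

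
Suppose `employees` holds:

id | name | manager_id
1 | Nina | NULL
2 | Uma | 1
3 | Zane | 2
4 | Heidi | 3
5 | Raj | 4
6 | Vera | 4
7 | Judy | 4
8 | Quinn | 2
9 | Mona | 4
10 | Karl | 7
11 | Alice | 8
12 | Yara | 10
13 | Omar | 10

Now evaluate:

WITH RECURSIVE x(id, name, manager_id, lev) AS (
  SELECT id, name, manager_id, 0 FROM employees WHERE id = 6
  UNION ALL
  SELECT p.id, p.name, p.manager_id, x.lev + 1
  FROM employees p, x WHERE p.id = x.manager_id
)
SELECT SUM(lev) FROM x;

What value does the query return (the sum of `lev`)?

10

Base: id=6 (Vera), manager_id=4, lev 0.
Iteration 1: join on id=4 -> Heidi (id 4, manager_id=3, lev 1).
Iteration 2: join on id=3 -> Zane (id 3, manager_id=2, lev 2).
Iteration 3: join on id=2 -> Uma (id 2, manager_id=1, lev 3).
Iteration 4: join on id=1 -> Nina (id 1, manager_id=NULL, lev 4).
Iteration 5: manager_id is NULL; no match; recursion stops.
SUM(lev) = 0 + 1 + 2 + 3 + 4 = 10.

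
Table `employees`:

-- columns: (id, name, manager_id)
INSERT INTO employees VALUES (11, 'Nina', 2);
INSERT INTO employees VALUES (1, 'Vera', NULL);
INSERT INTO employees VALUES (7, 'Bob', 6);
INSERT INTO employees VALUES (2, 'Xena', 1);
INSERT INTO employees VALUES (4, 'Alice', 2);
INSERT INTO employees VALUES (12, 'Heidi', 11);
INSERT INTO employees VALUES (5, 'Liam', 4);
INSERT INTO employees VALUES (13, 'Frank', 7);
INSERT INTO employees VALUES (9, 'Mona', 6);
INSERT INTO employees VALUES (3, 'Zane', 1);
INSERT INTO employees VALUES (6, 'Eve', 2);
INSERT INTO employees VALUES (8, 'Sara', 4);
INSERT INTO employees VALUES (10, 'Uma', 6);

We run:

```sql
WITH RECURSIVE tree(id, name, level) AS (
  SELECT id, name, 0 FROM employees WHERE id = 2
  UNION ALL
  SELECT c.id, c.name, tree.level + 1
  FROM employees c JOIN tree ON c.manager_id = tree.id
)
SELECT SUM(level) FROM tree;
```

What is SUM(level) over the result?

Base: id=2 (Xena) at level 0.
Iteration 1: rows with manager_id in {2} -> Alice (id 4, level 1), Eve (id 6, level 1), Nina (id 11, level 1).
Iteration 2: rows with manager_id in {4,6,11} -> Liam (id 5, level 2), Bob (id 7, level 2), Sara (id 8, level 2), Mona (id 9, level 2), Uma (id 10, level 2), Heidi (id 12, level 2).
Iteration 3: rows with manager_id in {5,7,8,9,10,12} -> Frank (id 13, level 3).
Iteration 4: no rows with manager_id in {13}; recursion stops.
SUM(level) = 0 + 1 + 1 + 1 + 2 + 2 + 2 + 2 + 2 + 2 + 3 = 18.

18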